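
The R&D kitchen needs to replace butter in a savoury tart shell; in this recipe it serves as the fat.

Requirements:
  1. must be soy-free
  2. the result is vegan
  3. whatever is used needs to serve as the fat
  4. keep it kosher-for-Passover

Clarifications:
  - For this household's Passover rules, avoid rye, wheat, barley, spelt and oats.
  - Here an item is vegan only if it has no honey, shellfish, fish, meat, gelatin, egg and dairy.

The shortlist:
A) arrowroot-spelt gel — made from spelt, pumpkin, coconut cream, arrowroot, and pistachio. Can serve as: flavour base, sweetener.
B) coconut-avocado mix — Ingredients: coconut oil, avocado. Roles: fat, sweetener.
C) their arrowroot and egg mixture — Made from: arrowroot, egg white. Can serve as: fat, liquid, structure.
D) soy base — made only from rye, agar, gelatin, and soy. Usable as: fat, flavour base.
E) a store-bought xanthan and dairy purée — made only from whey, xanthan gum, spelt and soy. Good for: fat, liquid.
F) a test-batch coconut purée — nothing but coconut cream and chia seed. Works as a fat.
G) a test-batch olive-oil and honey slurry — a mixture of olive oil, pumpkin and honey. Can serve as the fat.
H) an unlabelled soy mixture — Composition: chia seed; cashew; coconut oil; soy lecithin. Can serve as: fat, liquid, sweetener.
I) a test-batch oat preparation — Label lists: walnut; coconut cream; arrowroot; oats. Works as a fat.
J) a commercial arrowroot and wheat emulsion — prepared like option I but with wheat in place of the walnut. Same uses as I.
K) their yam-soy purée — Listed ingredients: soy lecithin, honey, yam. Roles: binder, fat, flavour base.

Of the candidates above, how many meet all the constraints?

A: not usable as a fat; has spelt, so not kosher-for-Passover — reject
B: only coconut oil and avocado; none excluded — keep
C: has egg white, so not vegan — no
D: has rye, so not kosher-for-Passover; has gelatin, so not vegan (and 1 more) — no
E: has spelt, so not kosher-for-Passover; has whey, so not vegan (and 1 more) — out
F: only coconut cream and chia seed; none excluded — OK
G: has honey, so not vegan — out
H: has soy lecithin, so not soy-free — out
I: has oats, so not kosher-for-Passover — no
J: has oats, so not kosher-for-Passover — out
K: has honey, so not vegan; has soy lecithin, so not soy-free — reject

2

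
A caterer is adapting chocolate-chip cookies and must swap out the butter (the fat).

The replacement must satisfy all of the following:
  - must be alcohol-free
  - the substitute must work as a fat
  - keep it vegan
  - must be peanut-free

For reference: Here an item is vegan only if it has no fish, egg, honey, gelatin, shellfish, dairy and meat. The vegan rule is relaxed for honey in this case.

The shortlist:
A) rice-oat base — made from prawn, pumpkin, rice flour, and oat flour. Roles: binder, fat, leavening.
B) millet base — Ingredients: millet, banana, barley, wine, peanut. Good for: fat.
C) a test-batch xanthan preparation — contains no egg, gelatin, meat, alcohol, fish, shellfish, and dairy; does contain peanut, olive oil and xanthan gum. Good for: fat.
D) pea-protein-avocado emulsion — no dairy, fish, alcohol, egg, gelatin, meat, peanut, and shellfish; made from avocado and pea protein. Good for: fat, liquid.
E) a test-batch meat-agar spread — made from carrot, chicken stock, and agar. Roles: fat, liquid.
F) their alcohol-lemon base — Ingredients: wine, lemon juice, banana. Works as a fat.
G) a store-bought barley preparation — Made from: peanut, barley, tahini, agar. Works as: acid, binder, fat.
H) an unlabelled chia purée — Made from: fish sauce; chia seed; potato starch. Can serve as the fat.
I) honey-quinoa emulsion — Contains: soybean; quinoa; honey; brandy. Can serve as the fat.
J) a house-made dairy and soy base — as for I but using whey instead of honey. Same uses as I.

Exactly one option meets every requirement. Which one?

D

A: has prawn, so not vegan — out
B: has wine, so not alcohol-free; has peanut, so not peanut-free — no
C: has peanut, so not peanut-free — no
D: all constraints satisfied — keep
E: has chicken stock, so not vegan — out
F: has wine, so not alcohol-free — out
G: has peanut, so not peanut-free — reject
H: has fish sauce, so not vegan — out
I: has brandy, so not alcohol-free — no
J: has whey, so not vegan; has brandy, so not alcohol-free — no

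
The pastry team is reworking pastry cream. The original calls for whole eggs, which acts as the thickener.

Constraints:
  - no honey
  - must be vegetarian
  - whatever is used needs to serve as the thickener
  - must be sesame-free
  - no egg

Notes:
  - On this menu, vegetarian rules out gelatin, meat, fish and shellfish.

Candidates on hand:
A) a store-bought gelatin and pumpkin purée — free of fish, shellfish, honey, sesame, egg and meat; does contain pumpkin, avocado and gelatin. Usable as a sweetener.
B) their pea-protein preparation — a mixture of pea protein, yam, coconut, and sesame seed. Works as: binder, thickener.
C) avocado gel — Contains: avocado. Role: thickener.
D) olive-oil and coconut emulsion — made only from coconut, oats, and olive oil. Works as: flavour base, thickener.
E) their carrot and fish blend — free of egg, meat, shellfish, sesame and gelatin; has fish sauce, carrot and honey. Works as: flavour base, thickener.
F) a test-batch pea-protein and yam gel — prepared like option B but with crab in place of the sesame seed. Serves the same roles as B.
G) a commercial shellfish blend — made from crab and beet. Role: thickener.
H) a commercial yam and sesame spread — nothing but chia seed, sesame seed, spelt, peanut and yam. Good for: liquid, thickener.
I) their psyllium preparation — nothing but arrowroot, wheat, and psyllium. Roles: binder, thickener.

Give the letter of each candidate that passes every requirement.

C, D, I

A: not usable as a thickener; has gelatin, so not vegetarian — reject
B: has sesame seed, so not sesame-free — no
C: every rule checks out — OK
D: works as a thickener, no sesame, no honey — keep
E: has fish sauce, so not vegetarian; has honey, so not honey-free — no
F: has crab, so not vegetarian — no
G: has crab, so not vegetarian — reject
H: has sesame seed, so not sesame-free — no
I: only wheat, psyllium, and arrowroot; none excluded — valid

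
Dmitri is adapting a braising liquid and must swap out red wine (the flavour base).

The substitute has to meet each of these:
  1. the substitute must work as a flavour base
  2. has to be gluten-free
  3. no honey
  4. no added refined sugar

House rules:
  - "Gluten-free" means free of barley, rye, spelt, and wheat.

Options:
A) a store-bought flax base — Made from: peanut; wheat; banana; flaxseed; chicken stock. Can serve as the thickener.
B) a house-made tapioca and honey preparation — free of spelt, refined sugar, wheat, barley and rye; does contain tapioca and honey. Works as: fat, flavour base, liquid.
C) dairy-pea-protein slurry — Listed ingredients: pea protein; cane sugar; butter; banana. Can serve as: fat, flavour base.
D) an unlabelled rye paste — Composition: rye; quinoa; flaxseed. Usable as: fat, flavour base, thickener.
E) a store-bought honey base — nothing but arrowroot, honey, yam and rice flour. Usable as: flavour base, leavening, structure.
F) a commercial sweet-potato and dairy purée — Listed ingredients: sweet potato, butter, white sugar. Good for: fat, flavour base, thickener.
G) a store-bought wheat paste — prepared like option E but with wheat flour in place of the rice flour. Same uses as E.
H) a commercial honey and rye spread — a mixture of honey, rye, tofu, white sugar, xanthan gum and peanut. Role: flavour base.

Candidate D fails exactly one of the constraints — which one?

gluten-free

usable as a flavour base: satisfied
gluten-free: has rye — fails
honey-free: satisfied
no-added-sugar: satisfied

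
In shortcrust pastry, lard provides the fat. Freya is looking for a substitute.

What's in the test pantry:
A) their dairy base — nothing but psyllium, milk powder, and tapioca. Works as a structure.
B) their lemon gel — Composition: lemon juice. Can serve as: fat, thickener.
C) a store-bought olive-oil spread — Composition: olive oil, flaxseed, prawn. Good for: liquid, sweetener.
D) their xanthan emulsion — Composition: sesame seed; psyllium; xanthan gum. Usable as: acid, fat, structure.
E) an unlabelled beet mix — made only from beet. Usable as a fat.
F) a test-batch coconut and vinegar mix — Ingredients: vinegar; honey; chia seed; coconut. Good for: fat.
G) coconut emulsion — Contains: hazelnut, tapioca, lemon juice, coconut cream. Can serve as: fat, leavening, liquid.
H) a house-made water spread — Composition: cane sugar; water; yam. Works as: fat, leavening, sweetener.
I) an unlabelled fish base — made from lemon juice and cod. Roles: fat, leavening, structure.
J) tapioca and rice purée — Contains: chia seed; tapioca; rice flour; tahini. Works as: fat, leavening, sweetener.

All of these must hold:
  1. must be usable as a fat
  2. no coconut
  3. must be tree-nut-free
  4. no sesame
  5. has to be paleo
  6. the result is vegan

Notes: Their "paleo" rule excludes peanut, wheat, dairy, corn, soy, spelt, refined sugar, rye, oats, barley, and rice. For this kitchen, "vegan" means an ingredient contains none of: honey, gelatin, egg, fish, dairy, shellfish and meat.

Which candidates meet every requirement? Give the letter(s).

B, E

A: not usable as a fat; has milk powder, so not paleo (and 1 more) — reject
B: vegan, no sesame — OK
C: not usable as a fat; has prawn, so not vegan — reject
D: has sesame seed, so not sesame-free — reject
E: works as a fat, no sesame, vegan — keep
F: has honey, so not vegan; has coconut, so not coconut-free — no
G: has coconut cream, so not coconut-free; has hazelnut, so not tree-nut-free — reject
H: has cane sugar, so not paleo — out
I: has cod, so not vegan — reject
J: has rice flour, so not paleo; has tahini, so not sesame-free — out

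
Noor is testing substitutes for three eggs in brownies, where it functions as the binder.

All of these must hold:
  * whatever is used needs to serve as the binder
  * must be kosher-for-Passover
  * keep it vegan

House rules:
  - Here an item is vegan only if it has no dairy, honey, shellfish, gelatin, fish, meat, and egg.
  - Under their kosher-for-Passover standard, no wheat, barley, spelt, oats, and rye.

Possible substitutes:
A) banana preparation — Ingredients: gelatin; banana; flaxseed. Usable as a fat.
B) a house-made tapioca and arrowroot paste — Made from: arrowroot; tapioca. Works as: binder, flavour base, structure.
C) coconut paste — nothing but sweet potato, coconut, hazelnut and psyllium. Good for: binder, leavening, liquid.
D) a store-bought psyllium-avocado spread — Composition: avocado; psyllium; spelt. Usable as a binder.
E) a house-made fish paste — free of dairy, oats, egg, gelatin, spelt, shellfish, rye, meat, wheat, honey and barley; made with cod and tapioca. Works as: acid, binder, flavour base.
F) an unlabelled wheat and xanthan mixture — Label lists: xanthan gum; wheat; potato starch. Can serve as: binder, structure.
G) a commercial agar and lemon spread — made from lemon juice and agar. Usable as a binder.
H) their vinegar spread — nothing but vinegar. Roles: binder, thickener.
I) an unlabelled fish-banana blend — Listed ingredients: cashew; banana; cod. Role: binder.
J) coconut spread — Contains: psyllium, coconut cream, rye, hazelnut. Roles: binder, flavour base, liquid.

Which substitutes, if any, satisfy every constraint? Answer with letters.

A: not usable as a binder; has gelatin, so not vegan — out
B: nothing on the exclusion list — keep
C: all constraints satisfied — keep
D: has spelt, so not kosher-for-Passover — out
E: has cod, so not vegan — out
F: has wheat, so not kosher-for-Passover — out
G: works as a binder, vegan, kosher-for-Passover — valid
H: vegan, kosher-for-Passover — OK
I: has cod, so not vegan — no
J: has rye, so not kosher-for-Passover — no

B, C, G, H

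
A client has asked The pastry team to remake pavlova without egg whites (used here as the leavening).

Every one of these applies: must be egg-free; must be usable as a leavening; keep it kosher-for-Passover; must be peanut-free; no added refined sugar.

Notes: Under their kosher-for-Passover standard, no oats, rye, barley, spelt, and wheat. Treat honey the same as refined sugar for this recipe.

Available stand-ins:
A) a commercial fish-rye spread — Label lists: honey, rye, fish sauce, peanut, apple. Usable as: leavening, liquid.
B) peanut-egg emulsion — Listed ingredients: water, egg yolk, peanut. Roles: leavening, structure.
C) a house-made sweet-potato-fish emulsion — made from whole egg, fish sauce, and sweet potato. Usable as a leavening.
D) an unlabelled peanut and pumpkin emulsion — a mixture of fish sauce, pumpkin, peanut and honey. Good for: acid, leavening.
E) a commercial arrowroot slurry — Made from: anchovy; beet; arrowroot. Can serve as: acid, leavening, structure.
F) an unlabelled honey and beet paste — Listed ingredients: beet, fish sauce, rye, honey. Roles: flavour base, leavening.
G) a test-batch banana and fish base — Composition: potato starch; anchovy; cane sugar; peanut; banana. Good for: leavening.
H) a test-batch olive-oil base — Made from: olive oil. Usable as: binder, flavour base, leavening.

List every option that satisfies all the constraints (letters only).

A: has rye, so not kosher-for-Passover; has peanut, so not peanut-free (and 1 more) — reject
B: has peanut, so not peanut-free; has egg yolk, so not egg-free — out
C: has whole egg, so not egg-free — reject
D: has peanut, so not peanut-free; has honey, so not no-added-sugar — reject
E: every rule checks out — OK
F: has rye, so not kosher-for-Passover; has honey, so not no-added-sugar — reject
G: has peanut, so not peanut-free; has cane sugar, so not no-added-sugar — out
H: works as a leavening, kosher-for-Passover, no egg — valid

E, H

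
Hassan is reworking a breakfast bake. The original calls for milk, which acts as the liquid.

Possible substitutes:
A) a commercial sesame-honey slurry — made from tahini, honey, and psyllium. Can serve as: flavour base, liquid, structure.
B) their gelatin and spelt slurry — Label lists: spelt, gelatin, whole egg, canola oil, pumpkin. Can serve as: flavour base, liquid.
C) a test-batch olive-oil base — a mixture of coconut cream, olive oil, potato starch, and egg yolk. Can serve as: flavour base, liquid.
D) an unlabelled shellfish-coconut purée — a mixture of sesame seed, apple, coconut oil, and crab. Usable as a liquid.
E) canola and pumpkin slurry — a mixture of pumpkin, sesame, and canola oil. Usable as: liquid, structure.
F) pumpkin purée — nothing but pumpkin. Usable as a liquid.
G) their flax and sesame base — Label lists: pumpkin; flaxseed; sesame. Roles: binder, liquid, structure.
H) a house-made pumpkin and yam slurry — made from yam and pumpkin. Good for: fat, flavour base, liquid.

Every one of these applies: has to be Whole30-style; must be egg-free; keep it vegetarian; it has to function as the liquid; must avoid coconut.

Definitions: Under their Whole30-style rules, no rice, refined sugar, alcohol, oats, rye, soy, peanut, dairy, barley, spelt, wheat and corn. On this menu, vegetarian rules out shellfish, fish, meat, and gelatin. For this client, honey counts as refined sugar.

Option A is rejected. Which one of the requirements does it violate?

Whole30-style

usable as a liquid: satisfied
Whole30-style: has honey — fails
vegetarian: satisfied
egg-free: satisfied
coconut-free: satisfied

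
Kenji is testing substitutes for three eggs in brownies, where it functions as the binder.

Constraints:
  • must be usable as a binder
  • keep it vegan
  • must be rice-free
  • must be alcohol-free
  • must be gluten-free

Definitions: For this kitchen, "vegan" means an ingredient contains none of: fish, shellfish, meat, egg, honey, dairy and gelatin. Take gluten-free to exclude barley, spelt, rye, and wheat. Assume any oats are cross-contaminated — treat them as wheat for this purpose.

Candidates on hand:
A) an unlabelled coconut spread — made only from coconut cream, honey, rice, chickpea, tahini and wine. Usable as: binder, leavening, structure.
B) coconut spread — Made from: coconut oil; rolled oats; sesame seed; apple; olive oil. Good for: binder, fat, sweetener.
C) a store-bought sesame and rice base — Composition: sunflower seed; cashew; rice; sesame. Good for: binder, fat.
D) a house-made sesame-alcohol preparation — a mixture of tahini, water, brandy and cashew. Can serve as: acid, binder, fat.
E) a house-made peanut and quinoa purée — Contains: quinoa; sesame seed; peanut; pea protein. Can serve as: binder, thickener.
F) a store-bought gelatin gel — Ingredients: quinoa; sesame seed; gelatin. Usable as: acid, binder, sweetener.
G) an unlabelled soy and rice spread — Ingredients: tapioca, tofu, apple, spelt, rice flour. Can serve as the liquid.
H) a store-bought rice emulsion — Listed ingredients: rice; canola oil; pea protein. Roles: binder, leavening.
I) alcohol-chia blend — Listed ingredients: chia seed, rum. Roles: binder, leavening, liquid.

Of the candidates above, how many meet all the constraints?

A: has honey, so not vegan; has rice, so not rice-free (and 1 more) — no
B: has rolled oats, so not gluten-free — out
C: has rice, so not rice-free — out
D: has brandy, so not alcohol-free — no
E: nothing on the exclusion list — OK
F: has gelatin, so not vegan — reject
G: not usable as a binder; has spelt, so not gluten-free (and 1 more) — out
H: has rice, so not rice-free — reject
I: has rum, so not alcohol-free — reject

1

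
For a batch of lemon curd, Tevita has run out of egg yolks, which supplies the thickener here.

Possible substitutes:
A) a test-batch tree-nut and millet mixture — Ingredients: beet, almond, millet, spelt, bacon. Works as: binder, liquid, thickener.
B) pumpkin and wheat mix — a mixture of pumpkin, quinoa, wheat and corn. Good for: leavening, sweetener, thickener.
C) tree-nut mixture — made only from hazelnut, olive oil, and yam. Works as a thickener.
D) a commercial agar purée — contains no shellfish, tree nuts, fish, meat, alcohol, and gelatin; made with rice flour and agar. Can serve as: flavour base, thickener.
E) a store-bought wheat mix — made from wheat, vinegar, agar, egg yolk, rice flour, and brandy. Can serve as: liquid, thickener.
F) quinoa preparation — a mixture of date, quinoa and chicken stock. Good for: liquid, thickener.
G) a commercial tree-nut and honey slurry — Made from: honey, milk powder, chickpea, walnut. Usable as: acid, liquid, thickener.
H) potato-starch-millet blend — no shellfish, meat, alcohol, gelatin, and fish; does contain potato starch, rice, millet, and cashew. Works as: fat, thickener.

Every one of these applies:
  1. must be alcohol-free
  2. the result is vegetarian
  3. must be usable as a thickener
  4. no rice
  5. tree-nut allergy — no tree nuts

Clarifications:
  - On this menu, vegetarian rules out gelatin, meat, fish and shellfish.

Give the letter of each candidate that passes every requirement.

A: has bacon, so not vegetarian; has almond, so not tree-nut-free — out
B: works as a thickener, no rice, no tree nuts — OK
C: has hazelnut, so not tree-nut-free — no
D: has rice flour, so not rice-free — no
E: has rice flour, so not rice-free; has brandy, so not alcohol-free — reject
F: has chicken stock, so not vegetarian — no
G: has walnut, so not tree-nut-free — no
H: has cashew, so not tree-nut-free; has rice, so not rice-free — out

B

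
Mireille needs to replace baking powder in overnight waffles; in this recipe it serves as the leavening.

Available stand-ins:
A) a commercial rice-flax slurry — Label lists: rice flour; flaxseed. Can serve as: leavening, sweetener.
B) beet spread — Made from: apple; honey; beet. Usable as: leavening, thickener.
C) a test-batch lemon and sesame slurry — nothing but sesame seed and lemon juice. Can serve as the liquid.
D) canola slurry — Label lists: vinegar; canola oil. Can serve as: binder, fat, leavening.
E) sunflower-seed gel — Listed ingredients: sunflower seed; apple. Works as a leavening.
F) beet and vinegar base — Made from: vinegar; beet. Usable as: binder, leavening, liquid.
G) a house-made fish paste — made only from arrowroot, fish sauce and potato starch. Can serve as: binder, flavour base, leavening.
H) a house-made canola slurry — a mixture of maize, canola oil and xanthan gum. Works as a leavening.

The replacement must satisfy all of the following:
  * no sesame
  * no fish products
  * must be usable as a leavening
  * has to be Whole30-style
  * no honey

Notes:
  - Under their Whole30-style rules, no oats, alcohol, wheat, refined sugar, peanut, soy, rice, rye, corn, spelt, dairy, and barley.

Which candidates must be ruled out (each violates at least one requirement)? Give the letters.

A: has rice flour, so not Whole30-style — reject
B: has honey, so not honey-free — out
C: not usable as a leavening; has sesame seed, so not sesame-free — out
D: nothing on the exclusion list — valid
E: every rule checks out — OK
F: only beet and vinegar; none excluded — keep
G: has fish sauce, so not fish-free — no
H: has maize, so not Whole30-style — reject

A, B, C, G, H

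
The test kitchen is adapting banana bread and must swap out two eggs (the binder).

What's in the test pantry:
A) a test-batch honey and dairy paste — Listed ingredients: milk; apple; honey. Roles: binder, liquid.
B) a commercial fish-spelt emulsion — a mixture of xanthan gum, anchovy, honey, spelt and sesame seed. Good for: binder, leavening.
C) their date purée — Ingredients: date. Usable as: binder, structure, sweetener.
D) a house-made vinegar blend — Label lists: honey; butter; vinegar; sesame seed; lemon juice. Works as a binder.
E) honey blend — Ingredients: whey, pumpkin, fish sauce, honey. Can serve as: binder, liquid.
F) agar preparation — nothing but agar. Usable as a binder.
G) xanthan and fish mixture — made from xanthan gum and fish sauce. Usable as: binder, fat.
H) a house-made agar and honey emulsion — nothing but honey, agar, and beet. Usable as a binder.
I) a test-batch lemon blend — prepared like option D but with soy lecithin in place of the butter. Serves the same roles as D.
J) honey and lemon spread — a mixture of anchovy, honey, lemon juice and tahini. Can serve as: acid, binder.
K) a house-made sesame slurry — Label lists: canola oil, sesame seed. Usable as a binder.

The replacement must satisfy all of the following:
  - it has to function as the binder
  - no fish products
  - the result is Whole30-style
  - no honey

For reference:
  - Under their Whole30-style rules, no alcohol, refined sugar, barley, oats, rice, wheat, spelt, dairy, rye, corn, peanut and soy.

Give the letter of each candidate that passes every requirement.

C, F, K

A: has milk, so not Whole30-style; has honey, so not honey-free — reject
B: has spelt, so not Whole30-style; has anchovy, so not fish-free (and 1 more) — no
C: works as a binder, no honey, no fish — OK
D: has butter, so not Whole30-style; has honey, so not honey-free — out
E: has whey, so not Whole30-style; has fish sauce, so not fish-free (and 1 more) — reject
F: Whole30-style, no honey — valid
G: has fish sauce, so not fish-free — reject
H: has honey, so not honey-free — no
I: has soy lecithin, so not Whole30-style; has honey, so not honey-free — no
J: has anchovy, so not fish-free; has honey, so not honey-free — out
K: only sesame seed and canola oil; none excluded — valid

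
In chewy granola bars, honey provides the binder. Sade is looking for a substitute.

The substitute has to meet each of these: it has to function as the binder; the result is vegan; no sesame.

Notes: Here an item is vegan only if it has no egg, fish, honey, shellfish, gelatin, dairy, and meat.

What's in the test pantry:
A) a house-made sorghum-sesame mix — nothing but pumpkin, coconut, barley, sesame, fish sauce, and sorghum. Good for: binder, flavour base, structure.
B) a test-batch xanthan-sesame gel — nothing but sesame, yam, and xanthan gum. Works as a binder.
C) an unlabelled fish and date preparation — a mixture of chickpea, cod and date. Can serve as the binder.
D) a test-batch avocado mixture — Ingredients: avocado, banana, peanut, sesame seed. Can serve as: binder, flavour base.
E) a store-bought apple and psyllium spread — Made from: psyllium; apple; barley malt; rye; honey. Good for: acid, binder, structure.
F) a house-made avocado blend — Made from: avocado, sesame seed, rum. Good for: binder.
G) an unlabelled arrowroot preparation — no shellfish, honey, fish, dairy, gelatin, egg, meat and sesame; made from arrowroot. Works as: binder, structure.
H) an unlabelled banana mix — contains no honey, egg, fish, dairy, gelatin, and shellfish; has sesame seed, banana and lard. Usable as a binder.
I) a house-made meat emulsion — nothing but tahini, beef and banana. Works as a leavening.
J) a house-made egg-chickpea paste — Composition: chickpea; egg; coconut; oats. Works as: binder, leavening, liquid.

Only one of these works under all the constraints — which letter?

A: has fish sauce, so not vegan; has sesame, so not sesame-free — out
B: has sesame, so not sesame-free — no
C: has cod, so not vegan — out
D: has sesame seed, so not sesame-free — reject
E: has honey, so not vegan — no
F: has sesame seed, so not sesame-free — out
G: no sesame, vegan — OK
H: has lard, so not vegan; has sesame seed, so not sesame-free — reject
I: not usable as a binder; has beef, so not vegan (and 1 more) — out
J: has egg, so not vegan — reject

G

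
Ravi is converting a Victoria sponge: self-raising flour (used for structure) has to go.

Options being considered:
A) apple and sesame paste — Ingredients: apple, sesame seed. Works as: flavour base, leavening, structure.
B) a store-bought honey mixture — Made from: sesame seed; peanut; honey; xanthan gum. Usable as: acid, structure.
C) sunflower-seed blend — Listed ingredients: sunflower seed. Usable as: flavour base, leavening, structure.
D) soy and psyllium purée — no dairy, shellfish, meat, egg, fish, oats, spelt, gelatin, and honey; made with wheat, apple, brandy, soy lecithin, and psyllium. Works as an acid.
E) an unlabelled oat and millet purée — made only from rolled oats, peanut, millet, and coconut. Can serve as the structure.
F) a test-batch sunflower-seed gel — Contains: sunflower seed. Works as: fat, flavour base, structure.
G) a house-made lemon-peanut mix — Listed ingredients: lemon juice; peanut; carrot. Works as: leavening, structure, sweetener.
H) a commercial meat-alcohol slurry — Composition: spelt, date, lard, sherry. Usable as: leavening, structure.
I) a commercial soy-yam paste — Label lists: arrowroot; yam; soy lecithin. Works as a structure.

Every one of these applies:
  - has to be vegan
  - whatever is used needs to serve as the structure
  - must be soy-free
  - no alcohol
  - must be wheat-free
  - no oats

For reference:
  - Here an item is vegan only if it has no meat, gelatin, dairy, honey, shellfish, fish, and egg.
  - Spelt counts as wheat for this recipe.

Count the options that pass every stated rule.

4

A: nothing on the exclusion list — keep
B: has honey, so not vegan — no
C: only sunflower seed; none excluded — valid
D: not usable as a structure; has brandy, so not alcohol-free (and 2 more) — out
E: has rolled oats, so not oat-free — reject
F: only sunflower seed; none excluded — keep
G: nothing on the exclusion list — keep
H: has lard, so not vegan; has sherry, so not alcohol-free (and 1 more) — reject
I: has soy lecithin, so not soy-free — reject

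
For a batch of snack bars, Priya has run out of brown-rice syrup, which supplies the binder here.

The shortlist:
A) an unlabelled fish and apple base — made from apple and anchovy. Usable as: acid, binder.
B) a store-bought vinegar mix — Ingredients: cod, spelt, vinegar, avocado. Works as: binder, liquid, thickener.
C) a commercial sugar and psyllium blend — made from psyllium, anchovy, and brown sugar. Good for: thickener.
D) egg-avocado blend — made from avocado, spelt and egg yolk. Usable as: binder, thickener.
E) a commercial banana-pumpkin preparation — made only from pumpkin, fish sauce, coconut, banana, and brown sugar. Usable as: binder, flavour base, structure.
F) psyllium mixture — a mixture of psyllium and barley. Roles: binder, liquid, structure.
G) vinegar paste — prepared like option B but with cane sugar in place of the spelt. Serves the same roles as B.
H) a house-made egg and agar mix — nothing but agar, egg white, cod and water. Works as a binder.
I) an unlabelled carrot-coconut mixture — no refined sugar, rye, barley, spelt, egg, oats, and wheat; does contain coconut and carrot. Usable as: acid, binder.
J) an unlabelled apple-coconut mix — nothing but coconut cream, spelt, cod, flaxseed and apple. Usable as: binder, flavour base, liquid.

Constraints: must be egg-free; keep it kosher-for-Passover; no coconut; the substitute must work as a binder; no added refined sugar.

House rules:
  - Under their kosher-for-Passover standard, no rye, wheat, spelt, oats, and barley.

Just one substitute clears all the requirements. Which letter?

A: only anchovy and apple; none excluded — valid
B: has spelt, so not kosher-for-Passover — out
C: not usable as a binder; has brown sugar, so not no-added-sugar — out
D: has spelt, so not kosher-for-Passover; has egg yolk, so not egg-free — reject
E: has brown sugar, so not no-added-sugar; has coconut, so not coconut-free — out
F: has barley, so not kosher-for-Passover — reject
G: has cane sugar, so not no-added-sugar — reject
H: has egg white, so not egg-free — out
I: has coconut, so not coconut-free — out
J: has spelt, so not kosher-for-Passover; has coconut cream, so not coconut-free — reject

A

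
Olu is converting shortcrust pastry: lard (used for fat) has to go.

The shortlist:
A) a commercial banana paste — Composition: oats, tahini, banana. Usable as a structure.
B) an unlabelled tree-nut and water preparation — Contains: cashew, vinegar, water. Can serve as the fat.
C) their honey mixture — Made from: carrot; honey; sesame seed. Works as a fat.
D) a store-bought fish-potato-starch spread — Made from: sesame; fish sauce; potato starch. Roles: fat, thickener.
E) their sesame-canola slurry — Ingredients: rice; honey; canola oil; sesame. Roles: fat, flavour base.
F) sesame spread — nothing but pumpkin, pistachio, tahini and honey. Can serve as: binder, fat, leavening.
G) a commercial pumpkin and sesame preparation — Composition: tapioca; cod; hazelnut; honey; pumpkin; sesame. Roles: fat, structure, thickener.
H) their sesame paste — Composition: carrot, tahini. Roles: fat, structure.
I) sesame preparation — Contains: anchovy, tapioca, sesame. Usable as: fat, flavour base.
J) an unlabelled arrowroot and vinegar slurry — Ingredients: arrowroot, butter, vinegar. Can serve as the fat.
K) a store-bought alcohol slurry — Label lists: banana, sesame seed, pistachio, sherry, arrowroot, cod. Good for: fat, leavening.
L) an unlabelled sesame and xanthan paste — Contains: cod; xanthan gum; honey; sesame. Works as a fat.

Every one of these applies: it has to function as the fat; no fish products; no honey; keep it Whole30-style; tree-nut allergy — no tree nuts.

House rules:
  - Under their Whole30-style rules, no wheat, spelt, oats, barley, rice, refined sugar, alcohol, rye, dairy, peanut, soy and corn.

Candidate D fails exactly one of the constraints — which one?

usable as a fat: satisfied
Whole30-style: satisfied
tree-nut-free: satisfied
honey-free: satisfied
fish-free: has fish sauce — fails

fish-free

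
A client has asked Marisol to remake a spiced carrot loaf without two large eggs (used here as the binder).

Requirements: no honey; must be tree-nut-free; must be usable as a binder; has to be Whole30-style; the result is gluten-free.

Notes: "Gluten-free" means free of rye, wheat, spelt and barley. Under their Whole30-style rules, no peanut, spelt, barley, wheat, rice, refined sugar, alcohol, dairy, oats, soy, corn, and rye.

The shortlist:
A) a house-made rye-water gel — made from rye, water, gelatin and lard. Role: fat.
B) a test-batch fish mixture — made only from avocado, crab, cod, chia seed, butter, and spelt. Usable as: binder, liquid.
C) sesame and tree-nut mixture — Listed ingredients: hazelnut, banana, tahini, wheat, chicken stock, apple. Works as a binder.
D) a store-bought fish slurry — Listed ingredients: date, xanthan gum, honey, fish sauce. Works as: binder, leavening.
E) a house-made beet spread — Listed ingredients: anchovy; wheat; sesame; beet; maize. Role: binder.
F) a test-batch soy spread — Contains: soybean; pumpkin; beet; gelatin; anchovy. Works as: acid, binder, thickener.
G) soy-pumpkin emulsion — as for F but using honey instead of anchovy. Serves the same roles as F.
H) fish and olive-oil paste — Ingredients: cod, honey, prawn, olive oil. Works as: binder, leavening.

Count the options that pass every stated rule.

A: not usable as a binder; has rye, so not gluten-free (and 1 more) — out
B: has spelt, so not gluten-free; has butter, so not Whole30-style — out
C: has wheat, so not gluten-free; has wheat, so not Whole30-style (and 1 more) — no
D: has honey, so not honey-free — no
E: has wheat, so not gluten-free; has maize, so not Whole30-style — reject
F: has soybean, so not Whole30-style — out
G: has soybean, so not Whole30-style; has honey, so not honey-free — out
H: has honey, so not honey-free — no

0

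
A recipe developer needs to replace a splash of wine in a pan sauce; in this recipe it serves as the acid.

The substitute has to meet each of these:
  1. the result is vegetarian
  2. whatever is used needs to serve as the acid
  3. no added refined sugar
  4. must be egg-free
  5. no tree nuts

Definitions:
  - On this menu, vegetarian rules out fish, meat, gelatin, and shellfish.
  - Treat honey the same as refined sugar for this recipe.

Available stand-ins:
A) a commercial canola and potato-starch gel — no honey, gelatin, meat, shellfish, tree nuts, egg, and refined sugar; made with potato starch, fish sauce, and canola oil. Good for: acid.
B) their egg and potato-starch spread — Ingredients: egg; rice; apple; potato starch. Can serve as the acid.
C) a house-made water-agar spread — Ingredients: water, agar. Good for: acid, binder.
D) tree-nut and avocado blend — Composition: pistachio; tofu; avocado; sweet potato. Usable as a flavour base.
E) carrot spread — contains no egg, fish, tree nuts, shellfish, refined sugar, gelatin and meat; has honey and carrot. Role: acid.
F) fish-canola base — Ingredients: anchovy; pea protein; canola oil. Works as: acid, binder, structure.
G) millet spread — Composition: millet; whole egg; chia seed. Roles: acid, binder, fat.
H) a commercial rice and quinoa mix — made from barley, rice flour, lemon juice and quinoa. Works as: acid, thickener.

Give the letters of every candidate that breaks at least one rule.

A, B, D, E, F, G

A: has fish sauce, so not vegetarian — reject
B: has egg, so not egg-free — out
C: only agar and water; none excluded — valid
D: not usable as an acid; has pistachio, so not tree-nut-free — reject
E: has honey, so not no-added-sugar — reject
F: has anchovy, so not vegetarian — reject
G: has whole egg, so not egg-free — reject
H: works as an acid, no tree nuts, vegetarian — valid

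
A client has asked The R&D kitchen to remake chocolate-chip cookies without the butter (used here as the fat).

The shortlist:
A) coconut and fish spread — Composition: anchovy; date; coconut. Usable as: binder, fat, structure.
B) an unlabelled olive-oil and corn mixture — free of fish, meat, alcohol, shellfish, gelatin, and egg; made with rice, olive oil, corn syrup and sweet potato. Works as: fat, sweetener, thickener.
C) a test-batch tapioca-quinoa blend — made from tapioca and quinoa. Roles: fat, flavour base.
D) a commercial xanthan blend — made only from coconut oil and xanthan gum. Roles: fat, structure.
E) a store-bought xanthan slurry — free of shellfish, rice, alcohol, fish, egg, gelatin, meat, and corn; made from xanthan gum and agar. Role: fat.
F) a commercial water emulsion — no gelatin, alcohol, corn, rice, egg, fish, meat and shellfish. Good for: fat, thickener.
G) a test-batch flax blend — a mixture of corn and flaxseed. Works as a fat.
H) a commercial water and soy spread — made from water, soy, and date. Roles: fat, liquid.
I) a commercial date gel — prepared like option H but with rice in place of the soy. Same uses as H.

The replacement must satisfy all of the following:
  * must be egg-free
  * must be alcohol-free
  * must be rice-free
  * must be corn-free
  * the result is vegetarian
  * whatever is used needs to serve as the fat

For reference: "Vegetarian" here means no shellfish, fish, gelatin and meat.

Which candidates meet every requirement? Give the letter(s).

A: has anchovy, so not vegetarian — no
B: has rice, so not rice-free; has corn syrup, so not corn-free — reject
C: all constraints satisfied — valid
D: all constraints satisfied — valid
E: no egg, vegetarian — OK
F: all constraints satisfied — OK
G: has corn, so not corn-free — reject
H: works as a fat, no alcohol, no corn — valid
I: has rice, so not rice-free — no

C, D, E, F, H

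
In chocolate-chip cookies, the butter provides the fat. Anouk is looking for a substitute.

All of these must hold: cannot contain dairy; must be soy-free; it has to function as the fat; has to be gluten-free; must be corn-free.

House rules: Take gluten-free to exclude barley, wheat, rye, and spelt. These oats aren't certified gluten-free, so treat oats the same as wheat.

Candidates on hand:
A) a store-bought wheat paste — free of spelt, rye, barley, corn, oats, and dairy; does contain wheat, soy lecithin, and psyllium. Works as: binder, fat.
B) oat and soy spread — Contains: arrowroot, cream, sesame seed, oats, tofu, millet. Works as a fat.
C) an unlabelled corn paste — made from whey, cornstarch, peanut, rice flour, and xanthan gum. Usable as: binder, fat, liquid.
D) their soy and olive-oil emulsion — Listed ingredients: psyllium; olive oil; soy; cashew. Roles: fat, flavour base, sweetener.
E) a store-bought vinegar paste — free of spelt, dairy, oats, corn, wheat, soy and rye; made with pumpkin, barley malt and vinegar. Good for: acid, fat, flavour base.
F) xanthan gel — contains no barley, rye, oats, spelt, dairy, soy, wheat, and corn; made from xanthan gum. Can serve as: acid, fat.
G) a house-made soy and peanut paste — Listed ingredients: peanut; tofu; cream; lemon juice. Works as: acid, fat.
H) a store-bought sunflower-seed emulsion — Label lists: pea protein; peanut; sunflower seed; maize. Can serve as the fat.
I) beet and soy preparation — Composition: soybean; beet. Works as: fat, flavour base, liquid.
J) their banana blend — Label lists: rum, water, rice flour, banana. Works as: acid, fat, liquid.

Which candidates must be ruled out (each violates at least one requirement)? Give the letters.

A: has wheat, so not gluten-free; has soy lecithin, so not soy-free — reject
B: has oats, so not gluten-free; has cream, so not dairy-free (and 1 more) — out
C: has whey, so not dairy-free; has cornstarch, so not corn-free — out
D: has soy, so not soy-free — reject
E: has barley malt, so not gluten-free — out
F: no dairy, gluten-free — OK
G: has cream, so not dairy-free; has tofu, so not soy-free — out
H: has maize, so not corn-free — no
I: has soybean, so not soy-free — out
J: rum and rice flour etc. — none of it excluded — OK

A, B, C, D, E, G, H, I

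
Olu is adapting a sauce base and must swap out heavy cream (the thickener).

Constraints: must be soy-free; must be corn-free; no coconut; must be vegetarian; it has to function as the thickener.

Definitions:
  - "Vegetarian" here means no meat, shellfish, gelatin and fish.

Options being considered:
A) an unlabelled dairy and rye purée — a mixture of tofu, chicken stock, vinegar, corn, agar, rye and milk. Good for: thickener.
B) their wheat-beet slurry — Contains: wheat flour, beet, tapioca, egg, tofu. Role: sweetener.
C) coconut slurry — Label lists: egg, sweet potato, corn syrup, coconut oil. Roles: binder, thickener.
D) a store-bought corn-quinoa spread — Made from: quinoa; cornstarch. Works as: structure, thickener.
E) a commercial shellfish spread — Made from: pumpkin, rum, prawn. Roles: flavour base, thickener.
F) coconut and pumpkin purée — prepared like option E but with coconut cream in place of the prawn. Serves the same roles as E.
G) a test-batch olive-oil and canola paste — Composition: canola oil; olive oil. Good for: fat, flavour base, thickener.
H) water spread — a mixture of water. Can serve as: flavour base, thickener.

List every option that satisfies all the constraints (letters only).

A: has chicken stock, so not vegetarian; has tofu, so not soy-free (and 1 more) — reject
B: not usable as a thickener; has tofu, so not soy-free — no
C: has coconut oil, so not coconut-free; has corn syrup, so not corn-free — out
D: has cornstarch, so not corn-free — reject
E: has prawn, so not vegetarian — no
F: has coconut cream, so not coconut-free — reject
G: no soy, vegetarian — valid
H: works as a thickener, no coconut, vegetarian — OK

G, H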